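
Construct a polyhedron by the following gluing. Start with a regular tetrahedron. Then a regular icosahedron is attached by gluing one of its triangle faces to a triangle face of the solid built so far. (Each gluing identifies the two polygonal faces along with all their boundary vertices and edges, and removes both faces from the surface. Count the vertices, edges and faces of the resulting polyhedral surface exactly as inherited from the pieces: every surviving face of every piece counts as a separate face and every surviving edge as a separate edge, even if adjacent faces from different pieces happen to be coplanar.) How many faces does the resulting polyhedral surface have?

22

A regular tetrahedron: V=4, E=6, F=4.
Attach a regular icosahedron (V=12, E=30, F=20) along a 3-gon: merge 3 vertices and 3 edges, delete both glued faces → V=13, E=33, F=22.
Check: V − E + F = 13 − 33 + 22 = 2.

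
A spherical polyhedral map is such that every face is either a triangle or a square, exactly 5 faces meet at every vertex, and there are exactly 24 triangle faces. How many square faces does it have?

Let x be the number of squares; then F = 24 + x.
Edge–face incidences: 2E = 3·24 + 4·x = 72 + 4x.
Every vertex has degree 5, so 5V = 2E.
Euler: V − E + F = 2 ⇒ (2E)/5 − E + (24 + x) = 2.
Multiply by 10: 2·(2E) − 5·(2E) + 10·(24 + x) = 20, i.e. 240 + 10x − 3·(72 + 4x) = 20.
Collecting terms: −2x + 24 = 20, so −2x = −4, so x = 2.
Then 2E = 72 + 4·2 = 80, so E = 40, V = 2E/5 = 16, F = 24 + 2 = 26.

2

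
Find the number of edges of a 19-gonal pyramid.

38

A pyramid on an n-gon base has one n-gon and n triangles: V = 19 + 1 = 20, E = 2·19 = 38, F = 19 + 1 = 20.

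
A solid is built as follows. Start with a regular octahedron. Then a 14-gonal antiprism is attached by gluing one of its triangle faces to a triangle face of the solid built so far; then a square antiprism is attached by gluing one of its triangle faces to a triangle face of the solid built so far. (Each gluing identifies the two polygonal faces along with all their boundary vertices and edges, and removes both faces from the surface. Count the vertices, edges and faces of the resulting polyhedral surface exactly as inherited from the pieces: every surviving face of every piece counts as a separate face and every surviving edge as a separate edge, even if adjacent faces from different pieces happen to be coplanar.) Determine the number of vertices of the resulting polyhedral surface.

36

A regular octahedron: V=6, E=12, F=8.
Attach a 14-gonal antiprism (V=28, E=56, F=30) along a 3-gon: merge 3 vertices and 3 edges, delete both glued faces → V=31, E=65, F=36.
Attach a square antiprism (V=8, E=16, F=10) along a 3-gon: merge 3 vertices and 3 edges, delete both glued faces → V=36, E=78, F=44.
Check: V − E + F = 36 − 78 + 44 = 2.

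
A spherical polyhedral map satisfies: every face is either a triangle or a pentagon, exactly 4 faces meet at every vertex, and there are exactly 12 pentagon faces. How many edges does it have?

60

Let x be the number of triangles; then F = 12 + x.
Edge–face incidences: 2E = 5·12 + 3·x = 60 + 3x.
Every vertex has degree 4, so 4V = 2E.
Euler: V − E + F = 2 ⇒ (2E)/4 − E + (12 + x) = 2.
Multiply by 8: 2·(2E) − 4·(2E) + 8·(12 + x) = 16, i.e. 96 + 8x − 2·(60 + 3x) = 16.
Collecting terms: 2x − 24 = 16, so 2x = 40, so x = 20.
Then 2E = 60 + 3·20 = 120, so E = 60, V = 2E/4 = 30, F = 12 + 20 = 32.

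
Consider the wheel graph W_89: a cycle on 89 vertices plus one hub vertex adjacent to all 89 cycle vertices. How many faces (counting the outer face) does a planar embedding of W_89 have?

W_89 has V = 89 + 1 = 90 vertices and E = 2·89 = 178 edges.
By Euler's formula F = 2 − V + E = 2 − 90 + 178 = 90.

90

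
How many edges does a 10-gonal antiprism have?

40

An antiprism on an n-gon has two n-gon caps and 2n triangles: V = 2·10 = 20, E = 4·10 = 40, F = 2·10 + 2 = 22.
Check: V − E + F = 20 − 40 + 22 = 2.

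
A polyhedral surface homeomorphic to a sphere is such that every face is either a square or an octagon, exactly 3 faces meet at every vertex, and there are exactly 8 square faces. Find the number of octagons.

Let x be the number of octagons; then F = 8 + x.
Edge–face incidences: 2E = 4·8 + 8·x = 32 + 8x.
Every vertex has degree 3, so 3V = 2E.
Euler: V − E + F = 2 ⇒ (2E)/3 − E + (8 + x) = 2.
Multiply by 6: 2·(2E) − 3·(2E) + 6·(8 + x) = 12, i.e. 48 + 6x − (32 + 8x) = 12.
Collecting terms: −2x + 16 = 12, so −2x = −4, so x = 2.
Then 2E = 32 + 8·2 = 48, so E = 24, V = 2E/3 = 16, F = 8 + 2 = 10.

2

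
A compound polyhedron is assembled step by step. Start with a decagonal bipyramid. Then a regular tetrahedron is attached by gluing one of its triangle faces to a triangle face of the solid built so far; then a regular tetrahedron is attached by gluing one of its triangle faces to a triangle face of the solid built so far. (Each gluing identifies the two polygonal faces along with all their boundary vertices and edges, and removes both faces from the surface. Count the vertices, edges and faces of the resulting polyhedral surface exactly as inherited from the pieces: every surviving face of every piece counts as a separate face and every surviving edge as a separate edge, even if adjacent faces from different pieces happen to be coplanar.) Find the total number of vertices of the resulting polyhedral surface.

A decagonal bipyramid: V=12, E=30, F=20.
Attach a regular tetrahedron (V=4, E=6, F=4) along a 3-gon: merge 3 vertices and 3 edges, delete both glued faces → V=13, E=33, F=22.
Attach a regular tetrahedron (V=4, E=6, F=4) along a 3-gon: merge 3 vertices and 3 edges, delete both glued faces → V=14, E=36, F=24.
Check: V − E + F = 14 − 36 + 24 = 2.

14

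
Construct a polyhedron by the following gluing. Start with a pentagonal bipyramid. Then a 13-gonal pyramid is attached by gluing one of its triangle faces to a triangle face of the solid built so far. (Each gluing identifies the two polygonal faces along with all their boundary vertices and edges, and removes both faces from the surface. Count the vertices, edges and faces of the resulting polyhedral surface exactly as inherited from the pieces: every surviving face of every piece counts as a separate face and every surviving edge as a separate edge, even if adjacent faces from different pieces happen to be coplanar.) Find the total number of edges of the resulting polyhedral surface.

A pentagonal bipyramid: V=7, E=15, F=10.
Attach a 13-gonal pyramid (V=14, E=26, F=14) along a 3-gon: merge 3 vertices and 3 edges, delete both glued faces → V=18, E=38, F=22.
Check: V − E + F = 18 − 38 + 22 = 2.

38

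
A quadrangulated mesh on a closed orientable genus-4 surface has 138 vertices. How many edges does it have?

288

χ = 2 − 2·4 = -6, and every face is a square so 4F = 2E.
V − E + F = -6 with E = 4F/2 gives 138 − (4/2 − 1)·F = -6, so F = 144 and E = 288.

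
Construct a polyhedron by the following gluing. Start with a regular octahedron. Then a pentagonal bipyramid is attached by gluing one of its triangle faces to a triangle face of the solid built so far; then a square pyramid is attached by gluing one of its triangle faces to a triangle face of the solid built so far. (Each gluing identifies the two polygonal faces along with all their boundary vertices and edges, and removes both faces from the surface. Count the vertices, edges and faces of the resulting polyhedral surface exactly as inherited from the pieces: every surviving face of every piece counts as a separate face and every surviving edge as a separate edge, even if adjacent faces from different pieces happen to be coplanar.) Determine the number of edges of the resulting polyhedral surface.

29

A regular octahedron: V=6, E=12, F=8.
Attach a pentagonal bipyramid (V=7, E=15, F=10) along a 3-gon: merge 3 vertices and 3 edges, delete both glued faces → V=10, E=24, F=16.
Attach a square pyramid (V=5, E=8, F=5) along a 3-gon: merge 3 vertices and 3 edges, delete both glued faces → V=12, E=29, F=19.
Check: V − E + F = 12 − 29 + 19 = 2.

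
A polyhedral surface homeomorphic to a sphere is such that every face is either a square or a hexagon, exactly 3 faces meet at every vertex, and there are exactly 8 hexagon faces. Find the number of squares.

Let x be the number of squares; then F = 8 + x.
Edge–face incidences: 2E = 6·8 + 4·x = 48 + 4x.
Every vertex has degree 3, so 3V = 2E.
Euler: V − E + F = 2 ⇒ (2E)/3 − E + (8 + x) = 2.
Multiply by 6: 2·(2E) − 3·(2E) + 6·(8 + x) = 12, i.e. 48 + 6x − (48 + 4x) = 12.
Collecting terms: 2x = 12, so x = 6.
Then 2E = 48 + 4·6 = 72, so E = 36, V = 2E/3 = 24, F = 8 + 6 = 14.

6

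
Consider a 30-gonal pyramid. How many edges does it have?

60

A pyramid on an n-gon base has one n-gon and n triangles: V = 30 + 1 = 31, E = 2·30 = 60, F = 30 + 1 = 31.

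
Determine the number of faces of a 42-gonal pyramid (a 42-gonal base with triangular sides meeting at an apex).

A pyramid on an n-gon base has one n-gon and n triangles: V = 42 + 1 = 43, E = 2·42 = 84, F = 42 + 1 = 43.

43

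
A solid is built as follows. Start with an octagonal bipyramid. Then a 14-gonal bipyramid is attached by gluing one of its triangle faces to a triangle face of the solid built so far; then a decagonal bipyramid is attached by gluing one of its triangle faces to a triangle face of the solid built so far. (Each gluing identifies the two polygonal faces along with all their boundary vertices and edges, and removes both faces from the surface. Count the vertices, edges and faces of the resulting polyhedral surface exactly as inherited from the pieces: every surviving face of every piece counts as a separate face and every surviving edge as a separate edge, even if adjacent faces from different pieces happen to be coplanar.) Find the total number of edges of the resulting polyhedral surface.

90

An octagonal bipyramid: V=10, E=24, F=16.
Attach a 14-gonal bipyramid (V=16, E=42, F=28) along a 3-gon: merge 3 vertices and 3 edges, delete both glued faces → V=23, E=63, F=42.
Attach a decagonal bipyramid (V=12, E=30, F=20) along a 3-gon: merge 3 vertices and 3 edges, delete both glued faces → V=32, E=90, F=60.
Check: V − E + F = 32 − 90 + 60 = 2.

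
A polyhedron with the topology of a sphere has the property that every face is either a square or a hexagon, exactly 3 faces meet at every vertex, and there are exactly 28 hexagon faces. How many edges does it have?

96

Let x be the number of squares; then F = 28 + x.
Edge–face incidences: 2E = 6·28 + 4·x = 168 + 4x.
Every vertex has degree 3, so 3V = 2E.
Euler: V − E + F = 2 ⇒ (2E)/3 − E + (28 + x) = 2.
Multiply by 6: 2·(2E) − 3·(2E) + 6·(28 + x) = 12, i.e. 168 + 6x − (168 + 4x) = 12.
Collecting terms: 2x = 12, so x = 6.
Then 2E = 168 + 4·6 = 192, so E = 96, V = 2E/3 = 64, F = 28 + 6 = 34.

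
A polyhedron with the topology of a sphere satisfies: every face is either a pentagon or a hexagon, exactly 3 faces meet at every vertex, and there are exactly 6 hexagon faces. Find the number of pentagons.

12

Let x be the number of pentagons; then F = 6 + x.
Edge–face incidences: 2E = 6·6 + 5·x = 36 + 5x.
Every vertex has degree 3, so 3V = 2E.
Euler: V − E + F = 2 ⇒ (2E)/3 − E + (6 + x) = 2.
Multiply by 6: 2·(2E) − 3·(2E) + 6·(6 + x) = 12, i.e. 36 + 6x − (36 + 5x) = 12.
Collecting terms: x = 12.
Then 2E = 36 + 5·12 = 96, so E = 48, V = 2E/3 = 32, F = 6 + 12 = 18.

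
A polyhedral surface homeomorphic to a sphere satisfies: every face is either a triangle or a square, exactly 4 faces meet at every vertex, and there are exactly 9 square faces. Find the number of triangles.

8

Let x be the number of triangles; then F = 9 + x.
Edge–face incidences: 2E = 4·9 + 3·x = 36 + 3x.
Every vertex has degree 4, so 4V = 2E.
Euler: V − E + F = 2 ⇒ (2E)/4 − E + (9 + x) = 2.
Multiply by 8: 2·(2E) − 4·(2E) + 8·(9 + x) = 16, i.e. 72 + 8x − 2·(36 + 3x) = 16.
Collecting terms: 2x = 16, so x = 8.
Then 2E = 36 + 3·8 = 60, so E = 30, V = 2E/4 = 15, F = 9 + 8 = 17.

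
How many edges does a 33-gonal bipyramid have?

A bipyramid over an n-gon has 2n triangular faces and n + 2 vertices: V = 33 + 2 = 35, E = 3·33 = 99, F = 2·33 = 66.

99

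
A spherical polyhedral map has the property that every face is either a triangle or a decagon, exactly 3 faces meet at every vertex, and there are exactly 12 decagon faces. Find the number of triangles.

20

Let x be the number of triangles; then F = 12 + x.
Edge–face incidences: 2E = 10·12 + 3·x = 120 + 3x.
Every vertex has degree 3, so 3V = 2E.
Euler: V − E + F = 2 ⇒ (2E)/3 − E + (12 + x) = 2.
Multiply by 6: 2·(2E) − 3·(2E) + 6·(12 + x) = 12, i.e. 72 + 6x − (120 + 3x) = 12.
Collecting terms: 3x − 48 = 12, so 3x = 60, so x = 20.
Then 2E = 120 + 3·20 = 180, so E = 90, V = 2E/3 = 60, F = 12 + 20 = 32.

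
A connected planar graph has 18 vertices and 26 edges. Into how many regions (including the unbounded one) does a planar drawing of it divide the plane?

10

Euler's formula for a connected plane graph: V − E + F = 2, so F = 2 − 18 + 26 = 10.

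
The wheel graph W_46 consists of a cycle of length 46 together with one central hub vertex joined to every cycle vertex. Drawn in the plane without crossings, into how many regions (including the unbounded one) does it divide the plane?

W_46 has V = 46 + 1 = 47 vertices and E = 2·46 = 92 edges.
By Euler's formula F = 2 − V + E = 2 − 47 + 92 = 47.

47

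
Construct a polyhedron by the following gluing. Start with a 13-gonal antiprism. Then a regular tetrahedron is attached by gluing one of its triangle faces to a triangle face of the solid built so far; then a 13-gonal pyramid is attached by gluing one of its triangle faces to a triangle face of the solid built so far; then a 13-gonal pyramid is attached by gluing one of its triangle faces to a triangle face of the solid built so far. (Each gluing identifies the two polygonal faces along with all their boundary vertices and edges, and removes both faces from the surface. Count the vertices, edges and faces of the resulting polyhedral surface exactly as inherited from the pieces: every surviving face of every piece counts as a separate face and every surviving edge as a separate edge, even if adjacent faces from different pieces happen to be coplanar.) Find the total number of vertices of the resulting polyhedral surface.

49

A 13-gonal antiprism: V=26, E=52, F=28.
Attach a regular tetrahedron (V=4, E=6, F=4) along a 3-gon: merge 3 vertices and 3 edges, delete both glued faces → V=27, E=55, F=30.
Attach a 13-gonal pyramid (V=14, E=26, F=14) along a 3-gon: merge 3 vertices and 3 edges, delete both glued faces → V=38, E=78, F=42.
Attach a 13-gonal pyramid (V=14, E=26, F=14) along a 3-gon: merge 3 vertices and 3 edges, delete both glued faces → V=49, E=101, F=54.
Check: V − E + F = 49 − 101 + 54 = 2.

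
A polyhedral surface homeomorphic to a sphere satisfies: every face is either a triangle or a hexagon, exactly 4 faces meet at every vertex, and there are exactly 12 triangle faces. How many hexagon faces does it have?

Let x be the number of hexagons; then F = 12 + x.
Edge–face incidences: 2E = 3·12 + 6·x = 36 + 6x.
Every vertex has degree 4, so 4V = 2E.
Euler: V − E + F = 2 ⇒ (2E)/4 − E + (12 + x) = 2.
Multiply by 8: 2·(2E) − 4·(2E) + 8·(12 + x) = 16, i.e. 96 + 8x − 2·(36 + 6x) = 16.
Collecting terms: −4x + 24 = 16, so −4x = −8, so x = 2.
Then 2E = 36 + 6·2 = 48, so E = 24, V = 2E/4 = 12, F = 12 + 2 = 14.

2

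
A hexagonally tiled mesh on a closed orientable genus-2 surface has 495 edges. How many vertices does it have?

χ = 2 − 2·2 = -2, and every face is a hexagon so 6F = 2E.
F = 2E/6 = 165. Then V = -2 + E − F = -2 + 495 − 165 = 328.

328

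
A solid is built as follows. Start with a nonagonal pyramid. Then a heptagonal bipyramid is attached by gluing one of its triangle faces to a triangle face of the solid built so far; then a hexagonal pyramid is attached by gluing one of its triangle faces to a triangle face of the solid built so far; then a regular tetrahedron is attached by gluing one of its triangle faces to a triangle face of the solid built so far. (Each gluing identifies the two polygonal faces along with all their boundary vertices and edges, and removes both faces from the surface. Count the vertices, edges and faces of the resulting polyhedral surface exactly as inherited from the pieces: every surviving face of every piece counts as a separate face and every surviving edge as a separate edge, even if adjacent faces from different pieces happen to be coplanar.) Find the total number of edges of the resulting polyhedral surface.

48

A nonagonal pyramid: V=10, E=18, F=10.
Attach a heptagonal bipyramid (V=9, E=21, F=14) along a 3-gon: merge 3 vertices and 3 edges, delete both glued faces → V=16, E=36, F=22.
Attach a hexagonal pyramid (V=7, E=12, F=7) along a 3-gon: merge 3 vertices and 3 edges, delete both glued faces → V=20, E=45, F=27.
Attach a regular tetrahedron (V=4, E=6, F=4) along a 3-gon: merge 3 vertices and 3 edges, delete both glued faces → V=21, E=48, F=29.
Check: V − E + F = 21 − 48 + 29 = 2.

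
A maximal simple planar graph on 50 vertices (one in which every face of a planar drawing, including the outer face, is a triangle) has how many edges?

144

In a plane triangulation 3F = 2E and V − E + F = 2, so E = 3V − 6 = 3·50 − 6 = 144.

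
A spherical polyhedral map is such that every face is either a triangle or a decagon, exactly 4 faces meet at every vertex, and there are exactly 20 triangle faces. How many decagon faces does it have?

Let x be the number of decagons; then F = 20 + x.
Edge–face incidences: 2E = 3·20 + 10·x = 60 + 10x.
Every vertex has degree 4, so 4V = 2E.
Euler: V − E + F = 2 ⇒ (2E)/4 − E + (20 + x) = 2.
Multiply by 8: 2·(2E) − 4·(2E) + 8·(20 + x) = 16, i.e. 160 + 8x − 2·(60 + 10x) = 16.
Collecting terms: −12x + 40 = 16, so −12x = −24, so x = 2.
Then 2E = 60 + 10·2 = 80, so E = 40, V = 2E/4 = 20, F = 20 + 2 = 22.

2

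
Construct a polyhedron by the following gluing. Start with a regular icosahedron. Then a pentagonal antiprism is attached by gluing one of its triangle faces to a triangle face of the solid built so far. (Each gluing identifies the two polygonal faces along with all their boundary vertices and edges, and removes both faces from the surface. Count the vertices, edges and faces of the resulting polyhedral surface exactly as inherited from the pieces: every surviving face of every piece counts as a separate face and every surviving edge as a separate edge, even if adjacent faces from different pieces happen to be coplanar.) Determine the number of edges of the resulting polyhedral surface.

47

A regular icosahedron: V=12, E=30, F=20.
Attach a pentagonal antiprism (V=10, E=20, F=12) along a 3-gon: merge 3 vertices and 3 edges, delete both glued faces → V=19, E=47, F=30.
Check: V − E + F = 19 − 47 + 30 = 2.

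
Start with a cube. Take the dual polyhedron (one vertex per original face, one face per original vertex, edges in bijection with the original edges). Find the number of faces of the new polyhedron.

8

The base solid has V = 8, E = 12, F = 6.
The dual swaps V and F and preserves E: V′ = F = 6, E′ = E = 12, F′ = V = 8.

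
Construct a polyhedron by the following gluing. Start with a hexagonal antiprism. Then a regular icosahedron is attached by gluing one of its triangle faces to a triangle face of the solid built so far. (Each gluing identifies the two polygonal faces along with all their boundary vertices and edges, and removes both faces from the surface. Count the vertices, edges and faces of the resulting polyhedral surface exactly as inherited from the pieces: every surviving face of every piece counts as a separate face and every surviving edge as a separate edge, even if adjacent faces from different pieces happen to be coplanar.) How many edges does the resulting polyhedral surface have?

A hexagonal antiprism: V=12, E=24, F=14.
Attach a regular icosahedron (V=12, E=30, F=20) along a 3-gon: merge 3 vertices and 3 edges, delete both glued faces → V=21, E=51, F=32.
Check: V − E + F = 21 − 51 + 32 = 2.

51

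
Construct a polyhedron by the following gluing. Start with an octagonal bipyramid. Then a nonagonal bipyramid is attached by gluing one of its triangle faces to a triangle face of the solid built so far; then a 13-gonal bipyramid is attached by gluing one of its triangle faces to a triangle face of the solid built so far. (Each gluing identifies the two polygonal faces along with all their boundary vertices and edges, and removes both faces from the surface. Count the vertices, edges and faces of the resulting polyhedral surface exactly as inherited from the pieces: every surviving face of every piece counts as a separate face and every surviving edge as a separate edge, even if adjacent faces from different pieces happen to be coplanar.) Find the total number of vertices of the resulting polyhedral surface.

30

An octagonal bipyramid: V=10, E=24, F=16.
Attach a nonagonal bipyramid (V=11, E=27, F=18) along a 3-gon: merge 3 vertices and 3 edges, delete both glued faces → V=18, E=48, F=32.
Attach a 13-gonal bipyramid (V=15, E=39, F=26) along a 3-gon: merge 3 vertices and 3 edges, delete both glued faces → V=30, E=84, F=56.
Check: V − E + F = 30 − 84 + 56 = 2.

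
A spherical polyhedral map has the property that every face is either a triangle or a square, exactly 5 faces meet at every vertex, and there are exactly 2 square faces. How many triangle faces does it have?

24

Let x be the number of triangles; then F = 2 + x.
Edge–face incidences: 2E = 4·2 + 3·x = 8 + 3x.
Every vertex has degree 5, so 5V = 2E.
Euler: V − E + F = 2 ⇒ (2E)/5 − E + (2 + x) = 2.
Multiply by 10: 2·(2E) − 5·(2E) + 10·(2 + x) = 20, i.e. 20 + 10x − 3·(8 + 3x) = 20.
Collecting terms: x − 4 = 20, so x = 24.
Then 2E = 8 + 3·24 = 80, so E = 40, V = 2E/5 = 16, F = 2 + 24 = 26.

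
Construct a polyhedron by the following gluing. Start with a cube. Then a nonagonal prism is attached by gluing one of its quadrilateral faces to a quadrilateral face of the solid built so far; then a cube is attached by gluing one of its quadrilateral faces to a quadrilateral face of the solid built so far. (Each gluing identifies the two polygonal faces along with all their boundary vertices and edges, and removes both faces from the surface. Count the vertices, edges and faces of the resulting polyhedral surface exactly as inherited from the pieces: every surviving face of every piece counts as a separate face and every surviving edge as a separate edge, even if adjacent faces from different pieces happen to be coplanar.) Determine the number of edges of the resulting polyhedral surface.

A cube: V=8, E=12, F=6.
Attach a nonagonal prism (V=18, E=27, F=11) along a 4-gon: merge 4 vertices and 4 edges, delete both glued faces → V=22, E=35, F=15.
Attach a cube (V=8, E=12, F=6) along a 4-gon: merge 4 vertices and 4 edges, delete both glued faces → V=26, E=43, F=19.
Check: V − E + F = 26 − 43 + 19 = 2.

43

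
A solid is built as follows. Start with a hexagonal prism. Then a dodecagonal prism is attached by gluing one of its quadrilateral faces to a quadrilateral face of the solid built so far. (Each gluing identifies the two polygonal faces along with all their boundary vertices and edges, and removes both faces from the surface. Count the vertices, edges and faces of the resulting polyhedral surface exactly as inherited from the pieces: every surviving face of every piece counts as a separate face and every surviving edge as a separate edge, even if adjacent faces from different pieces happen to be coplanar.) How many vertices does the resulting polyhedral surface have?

A hexagonal prism: V=12, E=18, F=8.
Attach a dodecagonal prism (V=24, E=36, F=14) along a 4-gon: merge 4 vertices and 4 edges, delete both glued faces → V=32, E=50, F=20.
Check: V − E + F = 32 − 50 + 20 = 2.

32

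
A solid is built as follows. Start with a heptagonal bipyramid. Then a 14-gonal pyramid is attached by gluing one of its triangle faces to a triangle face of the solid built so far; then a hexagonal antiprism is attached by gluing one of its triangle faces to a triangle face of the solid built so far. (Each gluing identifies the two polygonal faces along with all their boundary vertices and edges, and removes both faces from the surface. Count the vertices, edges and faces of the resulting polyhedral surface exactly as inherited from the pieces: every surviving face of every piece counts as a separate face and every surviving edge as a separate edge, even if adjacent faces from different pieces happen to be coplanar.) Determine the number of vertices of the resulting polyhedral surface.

30

A heptagonal bipyramid: V=9, E=21, F=14.
Attach a 14-gonal pyramid (V=15, E=28, F=15) along a 3-gon: merge 3 vertices and 3 edges, delete both glued faces → V=21, E=46, F=27.
Attach a hexagonal antiprism (V=12, E=24, F=14) along a 3-gon: merge 3 vertices and 3 edges, delete both glued faces → V=30, E=67, F=39.
Check: V − E + F = 30 − 67 + 39 = 2.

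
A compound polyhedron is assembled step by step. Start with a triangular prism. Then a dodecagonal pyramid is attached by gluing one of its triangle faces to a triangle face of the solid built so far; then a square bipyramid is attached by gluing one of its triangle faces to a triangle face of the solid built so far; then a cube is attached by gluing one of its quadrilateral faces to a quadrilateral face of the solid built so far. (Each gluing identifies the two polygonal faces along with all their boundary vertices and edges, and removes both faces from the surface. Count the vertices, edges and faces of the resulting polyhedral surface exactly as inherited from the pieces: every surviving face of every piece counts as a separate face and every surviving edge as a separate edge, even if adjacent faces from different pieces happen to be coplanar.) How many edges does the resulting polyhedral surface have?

A triangular prism: V=6, E=9, F=5.
Attach a dodecagonal pyramid (V=13, E=24, F=13) along a 3-gon: merge 3 vertices and 3 edges, delete both glued faces → V=16, E=30, F=16.
Attach a square bipyramid (V=6, E=12, F=8) along a 3-gon: merge 3 vertices and 3 edges, delete both glued faces → V=19, E=39, F=22.
Attach a cube (V=8, E=12, F=6) along a 4-gon: merge 4 vertices and 4 edges, delete both glued faces → V=23, E=47, F=26.
Check: V − E + F = 23 − 47 + 26 = 2.

47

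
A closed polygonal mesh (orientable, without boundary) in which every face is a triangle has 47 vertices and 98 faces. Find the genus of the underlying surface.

2

Every face is a triangle, so 2E = 3·98 = 294, giving E = 147.
χ = V − E + F = 47 − 147 + 98 = -2.
For a closed orientable surface χ = 2 − 2g, so g = (2 − (-2))/2 = 2.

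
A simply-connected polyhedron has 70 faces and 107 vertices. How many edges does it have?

175

Here V − E + F = 2.
E = V + F − (2) = 107 + 70 − (2) = 175.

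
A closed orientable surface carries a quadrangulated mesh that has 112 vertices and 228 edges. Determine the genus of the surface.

2

Every face is a square and each edge borders two faces, so 4F = 2·228, giving F = 114.
χ = V − E + F = 112 − 228 + 114 = -2.
For a closed orientable surface χ = 2 − 2g, so g = (2 − (-2))/2 = 2.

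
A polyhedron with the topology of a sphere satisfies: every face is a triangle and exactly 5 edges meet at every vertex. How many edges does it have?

30

Each face has 3 edges and each edge borders two faces, so 2E = 3F.
Each vertex has degree 5, so 5V = 2E and hence V = 3F/5.
Euler: V − E + F = 2 ⇒ (3F/5) − (3F/2) + F = 2.
Multiply by 10: (6 − 15 + 10)F = 20, i.e. 1F = 20.
So F = 20, E = 3·20/2 = 30, V = 3·20/5 = 12.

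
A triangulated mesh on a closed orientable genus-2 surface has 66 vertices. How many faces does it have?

χ = 2 − 2·2 = -2, and every face is a triangle so 3F = 2E.
V − E + F = -2 with E = 3F/2 gives 66 − (3/2 − 1)·F = -2, so F = 136 and E = 204.

136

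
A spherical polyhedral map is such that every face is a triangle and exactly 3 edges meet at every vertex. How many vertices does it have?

4

Each face has 3 edges and each edge borders two faces, so 2E = 3F.
Each vertex has degree 3, so 3V = 2E and hence V = 3F/3.
Euler: V − E + F = 2 ⇒ (3F/3) − (3F/2) + F = 2.
Multiply by 6: (6 − 9 + 6)F = 12, i.e. 3F = 12.
So F = 4, E = 3·4/2 = 6, V = 3·4/3 = 4.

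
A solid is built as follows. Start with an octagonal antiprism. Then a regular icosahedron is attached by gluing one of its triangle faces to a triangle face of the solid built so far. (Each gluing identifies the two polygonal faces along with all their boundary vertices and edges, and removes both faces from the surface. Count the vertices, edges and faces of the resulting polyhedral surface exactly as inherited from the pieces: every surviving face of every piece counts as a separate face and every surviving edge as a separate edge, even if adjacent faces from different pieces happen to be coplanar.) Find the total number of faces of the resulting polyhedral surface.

36

An octagonal antiprism: V=16, E=32, F=18.
Attach a regular icosahedron (V=12, E=30, F=20) along a 3-gon: merge 3 vertices and 3 edges, delete both glued faces → V=25, E=59, F=36.
Check: V − E + F = 25 − 59 + 36 = 2.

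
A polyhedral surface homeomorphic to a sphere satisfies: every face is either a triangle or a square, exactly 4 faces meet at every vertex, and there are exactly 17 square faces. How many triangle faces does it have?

8

Let x be the number of triangles; then F = 17 + x.
Edge–face incidences: 2E = 4·17 + 3·x = 68 + 3x.
Every vertex has degree 4, so 4V = 2E.
Euler: V − E + F = 2 ⇒ (2E)/4 − E + (17 + x) = 2.
Multiply by 8: 2·(2E) − 4·(2E) + 8·(17 + x) = 16, i.e. 136 + 8x − 2·(68 + 3x) = 16.
Collecting terms: 2x = 16, so x = 8.
Then 2E = 68 + 3·8 = 92, so E = 46, V = 2E/4 = 23, F = 17 + 8 = 25.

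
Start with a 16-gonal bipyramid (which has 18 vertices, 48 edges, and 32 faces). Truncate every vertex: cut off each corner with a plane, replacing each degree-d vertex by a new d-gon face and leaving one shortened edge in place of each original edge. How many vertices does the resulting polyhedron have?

Truncation replaces each original edge-end by a new vertex, so V′ = 2E = 96.
Each original edge survives, and each old vertex of degree d contributes d new edges; summing degrees gives Σd = 2E, so E′ = E + 2E = 3E = 144.
Each original face survives and each original vertex becomes one new face: F′ = F + V = 50.

96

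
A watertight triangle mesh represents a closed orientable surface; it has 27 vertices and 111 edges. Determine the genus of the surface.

6

Every face is a triangle and each edge borders two faces, so 3F = 2·111, giving F = 74.
χ = V − E + F = 27 − 111 + 74 = -10.
For a closed orientable surface χ = 2 − 2g, so g = (2 − (-10))/2 = 6.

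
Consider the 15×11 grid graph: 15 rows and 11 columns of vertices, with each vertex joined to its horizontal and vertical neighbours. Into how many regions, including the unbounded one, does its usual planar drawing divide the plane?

141

The grid has V = 15·11 = 165 vertices and E = 15·10 + 11·14 = 304 edges.
F = 2 − V + E = 2 − 165 + 304 = 141.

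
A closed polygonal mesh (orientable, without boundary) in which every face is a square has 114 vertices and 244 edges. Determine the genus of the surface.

5

Every face is a square and each edge borders two faces, so 4F = 2·244, giving F = 122.
χ = V − E + F = 114 − 244 + 122 = -8.
For a closed orientable surface χ = 2 − 2g, so g = (2 − (-8))/2 = 5.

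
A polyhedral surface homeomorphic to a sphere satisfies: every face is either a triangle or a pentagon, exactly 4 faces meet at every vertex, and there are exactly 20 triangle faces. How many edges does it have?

Let x be the number of pentagons; then F = 20 + x.
Edge–face incidences: 2E = 3·20 + 5·x = 60 + 5x.
Every vertex has degree 4, so 4V = 2E.
Euler: V − E + F = 2 ⇒ (2E)/4 − E + (20 + x) = 2.
Multiply by 8: 2·(2E) − 4·(2E) + 8·(20 + x) = 16, i.e. 160 + 8x − 2·(60 + 5x) = 16.
Collecting terms: −2x + 40 = 16, so −2x = −24, so x = 12.
Then 2E = 60 + 5·12 = 120, so E = 60, V = 2E/4 = 30, F = 20 + 12 = 32.

60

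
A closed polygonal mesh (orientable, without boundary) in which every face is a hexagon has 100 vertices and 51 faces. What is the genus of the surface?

2

Every face is a hexagon, so 2E = 6·51 = 306, giving E = 153.
χ = V − E + F = 100 − 153 + 51 = -2.
For a closed orientable surface χ = 2 − 2g, so g = (2 − (-2))/2 = 2.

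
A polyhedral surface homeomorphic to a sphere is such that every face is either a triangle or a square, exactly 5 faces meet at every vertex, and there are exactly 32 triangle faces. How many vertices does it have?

24

Let x be the number of squares; then F = 32 + x.
Edge–face incidences: 2E = 3·32 + 4·x = 96 + 4x.
Every vertex has degree 5, so 5V = 2E.
Euler: V − E + F = 2 ⇒ (2E)/5 − E + (32 + x) = 2.
Multiply by 10: 2·(2E) − 5·(2E) + 10·(32 + x) = 20, i.e. 320 + 10x − 3·(96 + 4x) = 20.
Collecting terms: −2x + 32 = 20, so −2x = −12, so x = 6.
Then 2E = 96 + 4·6 = 120, so E = 60, V = 2E/5 = 24, F = 32 + 6 = 38.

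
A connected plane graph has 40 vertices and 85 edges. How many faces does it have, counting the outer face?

47

Euler's formula for a connected plane graph: V − E + F = 2, so F = 2 − 40 + 85 = 47.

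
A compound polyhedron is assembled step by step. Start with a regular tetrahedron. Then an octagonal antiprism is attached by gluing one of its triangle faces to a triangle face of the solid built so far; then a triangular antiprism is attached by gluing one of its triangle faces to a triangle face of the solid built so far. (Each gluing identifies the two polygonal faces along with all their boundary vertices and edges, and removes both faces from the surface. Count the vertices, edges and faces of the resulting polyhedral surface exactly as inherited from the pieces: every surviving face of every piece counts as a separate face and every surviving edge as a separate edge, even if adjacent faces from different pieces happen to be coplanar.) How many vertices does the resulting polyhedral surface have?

A regular tetrahedron: V=4, E=6, F=4.
Attach an octagonal antiprism (V=16, E=32, F=18) along a 3-gon: merge 3 vertices and 3 edges, delete both glued faces → V=17, E=35, F=20.
Attach a triangular antiprism (V=6, E=12, F=8) along a 3-gon: merge 3 vertices and 3 edges, delete both glued faces → V=20, E=44, F=26.
Check: V − E + F = 20 − 44 + 26 = 2.

20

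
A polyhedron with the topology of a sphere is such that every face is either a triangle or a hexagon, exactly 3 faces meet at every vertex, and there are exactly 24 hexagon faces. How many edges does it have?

Let x be the number of triangles; then F = 24 + x.
Edge–face incidences: 2E = 6·24 + 3·x = 144 + 3x.
Every vertex has degree 3, so 3V = 2E.
Euler: V − E + F = 2 ⇒ (2E)/3 − E + (24 + x) = 2.
Multiply by 6: 2·(2E) − 3·(2E) + 6·(24 + x) = 12, i.e. 144 + 6x − (144 + 3x) = 12.
Collecting terms: 3x = 12, so x = 4.
Then 2E = 144 + 3·4 = 156, so E = 78, V = 2E/3 = 52, F = 24 + 4 = 28.

78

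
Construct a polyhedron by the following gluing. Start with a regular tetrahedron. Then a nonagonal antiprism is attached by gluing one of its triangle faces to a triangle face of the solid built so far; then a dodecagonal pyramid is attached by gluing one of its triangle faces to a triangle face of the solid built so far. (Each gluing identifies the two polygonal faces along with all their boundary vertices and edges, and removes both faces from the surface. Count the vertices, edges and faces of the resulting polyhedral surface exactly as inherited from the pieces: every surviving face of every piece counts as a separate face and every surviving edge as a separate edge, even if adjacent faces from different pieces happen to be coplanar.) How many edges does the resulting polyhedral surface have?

A regular tetrahedron: V=4, E=6, F=4.
Attach a nonagonal antiprism (V=18, E=36, F=20) along a 3-gon: merge 3 vertices and 3 edges, delete both glued faces → V=19, E=39, F=22.
Attach a dodecagonal pyramid (V=13, E=24, F=13) along a 3-gon: merge 3 vertices and 3 edges, delete both glued faces → V=29, E=60, F=33.
Check: V − E + F = 29 − 60 + 33 = 2.

60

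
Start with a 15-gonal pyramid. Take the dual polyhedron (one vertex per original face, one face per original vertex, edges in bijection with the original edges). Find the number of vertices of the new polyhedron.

The base solid has V = 16, E = 30, F = 16.
The dual swaps V and F and preserves E: V′ = F = 16, E′ = E = 30, F′ = V = 16.

16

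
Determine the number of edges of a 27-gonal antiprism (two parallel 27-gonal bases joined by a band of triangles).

108

An antiprism on an n-gon has two n-gon caps and 2n triangles: V = 2·27 = 54, E = 4·27 = 108, F = 2·27 + 2 = 56.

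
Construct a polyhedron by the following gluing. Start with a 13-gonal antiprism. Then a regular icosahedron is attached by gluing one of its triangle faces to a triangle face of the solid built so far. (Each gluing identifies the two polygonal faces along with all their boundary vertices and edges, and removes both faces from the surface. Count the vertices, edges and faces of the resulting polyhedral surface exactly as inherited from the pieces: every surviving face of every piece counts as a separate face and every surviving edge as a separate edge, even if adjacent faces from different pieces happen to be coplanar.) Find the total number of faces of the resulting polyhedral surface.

46

A 13-gonal antiprism: V=26, E=52, F=28.
Attach a regular icosahedron (V=12, E=30, F=20) along a 3-gon: merge 3 vertices and 3 edges, delete both glued faces → V=35, E=79, F=46.
Check: V − E + F = 35 − 79 + 46 = 2.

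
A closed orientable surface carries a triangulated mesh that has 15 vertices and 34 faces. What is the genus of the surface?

Every face is a triangle, so 2E = 3·34 = 102, giving E = 51.
χ = V − E + F = 15 − 51 + 34 = -2.
For a closed orientable surface χ = 2 − 2g, so g = (2 − (-2))/2 = 2.

2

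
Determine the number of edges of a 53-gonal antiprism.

An antiprism on an n-gon has two n-gon caps and 2n triangles: V = 2·53 = 106, E = 4·53 = 212, F = 2·53 + 2 = 108.

212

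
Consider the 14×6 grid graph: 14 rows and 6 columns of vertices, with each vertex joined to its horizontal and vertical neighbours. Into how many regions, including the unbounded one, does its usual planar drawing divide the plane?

The grid has V = 14·6 = 84 vertices and E = 14·5 + 6·13 = 148 edges.
F = 2 − V + E = 2 − 84 + 148 = 66.

66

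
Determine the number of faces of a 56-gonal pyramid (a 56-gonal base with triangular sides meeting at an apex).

57

A pyramid on an n-gon base has one n-gon and n triangles: V = 56 + 1 = 57, E = 2·56 = 112, F = 56 + 1 = 57.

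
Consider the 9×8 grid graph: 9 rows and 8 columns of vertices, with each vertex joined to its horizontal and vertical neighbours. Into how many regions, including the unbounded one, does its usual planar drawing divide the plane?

The grid has V = 9·8 = 72 vertices and E = 9·7 + 8·8 = 127 edges.
F = 2 − V + E = 2 − 72 + 127 = 57.

57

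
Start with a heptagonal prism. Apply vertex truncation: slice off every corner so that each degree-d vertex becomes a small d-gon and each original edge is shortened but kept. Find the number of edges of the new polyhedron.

63

The base solid has V = 14, E = 21, F = 9.
Truncation replaces each original edge-end by a new vertex, so V′ = 2E = 42.
Each original edge survives, and each old vertex of degree d contributes d new edges; summing degrees gives Σd = 2E, so E′ = E + 2E = 3E = 63.
Each original face survives and each original vertex becomes one new face: F′ = F + V = 23.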